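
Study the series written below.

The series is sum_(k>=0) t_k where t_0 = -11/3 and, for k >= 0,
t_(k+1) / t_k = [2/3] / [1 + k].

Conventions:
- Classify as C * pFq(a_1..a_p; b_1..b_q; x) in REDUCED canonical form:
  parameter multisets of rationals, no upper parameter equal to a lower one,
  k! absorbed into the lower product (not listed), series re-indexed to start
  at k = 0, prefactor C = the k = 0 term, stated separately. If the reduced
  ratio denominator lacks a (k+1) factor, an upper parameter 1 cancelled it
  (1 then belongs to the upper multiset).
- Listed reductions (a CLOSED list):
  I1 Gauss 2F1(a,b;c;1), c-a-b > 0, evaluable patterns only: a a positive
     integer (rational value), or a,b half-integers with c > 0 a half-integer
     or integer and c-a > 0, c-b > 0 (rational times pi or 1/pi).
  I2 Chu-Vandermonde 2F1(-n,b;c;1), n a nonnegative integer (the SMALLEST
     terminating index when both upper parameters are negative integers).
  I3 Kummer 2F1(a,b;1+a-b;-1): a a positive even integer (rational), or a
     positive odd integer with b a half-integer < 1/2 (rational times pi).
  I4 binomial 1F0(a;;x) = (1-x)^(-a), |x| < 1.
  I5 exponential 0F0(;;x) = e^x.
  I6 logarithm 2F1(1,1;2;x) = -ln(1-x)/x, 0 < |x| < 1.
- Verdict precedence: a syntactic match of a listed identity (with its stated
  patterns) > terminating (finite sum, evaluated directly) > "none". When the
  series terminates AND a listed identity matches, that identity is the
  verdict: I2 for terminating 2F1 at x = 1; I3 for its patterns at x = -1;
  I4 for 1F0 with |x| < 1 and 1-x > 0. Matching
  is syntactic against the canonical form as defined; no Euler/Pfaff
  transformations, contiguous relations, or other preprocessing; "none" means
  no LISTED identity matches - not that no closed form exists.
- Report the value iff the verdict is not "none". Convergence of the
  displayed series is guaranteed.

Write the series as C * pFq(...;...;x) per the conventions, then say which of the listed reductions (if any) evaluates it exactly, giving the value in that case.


Canonical form: C = -11/3 times 0F0 with upper {-}, lower {-}, x = 2/3. Verdict: the I5 exponential reduction matches (the 0F0 exponential series at x = 2/3). Exact value: (-11/3) * e^(2/3).

First insight: x = (2/3) and factor the ratio over Q (C = -11/3, x = 2/3): negated roots = parameters.
Adjacent-term ratio: r(k) = (2/3) * 1 / [(k+1)] - rational in k, leading ratio (2/3); with t_0 = -11/3, classification follows.


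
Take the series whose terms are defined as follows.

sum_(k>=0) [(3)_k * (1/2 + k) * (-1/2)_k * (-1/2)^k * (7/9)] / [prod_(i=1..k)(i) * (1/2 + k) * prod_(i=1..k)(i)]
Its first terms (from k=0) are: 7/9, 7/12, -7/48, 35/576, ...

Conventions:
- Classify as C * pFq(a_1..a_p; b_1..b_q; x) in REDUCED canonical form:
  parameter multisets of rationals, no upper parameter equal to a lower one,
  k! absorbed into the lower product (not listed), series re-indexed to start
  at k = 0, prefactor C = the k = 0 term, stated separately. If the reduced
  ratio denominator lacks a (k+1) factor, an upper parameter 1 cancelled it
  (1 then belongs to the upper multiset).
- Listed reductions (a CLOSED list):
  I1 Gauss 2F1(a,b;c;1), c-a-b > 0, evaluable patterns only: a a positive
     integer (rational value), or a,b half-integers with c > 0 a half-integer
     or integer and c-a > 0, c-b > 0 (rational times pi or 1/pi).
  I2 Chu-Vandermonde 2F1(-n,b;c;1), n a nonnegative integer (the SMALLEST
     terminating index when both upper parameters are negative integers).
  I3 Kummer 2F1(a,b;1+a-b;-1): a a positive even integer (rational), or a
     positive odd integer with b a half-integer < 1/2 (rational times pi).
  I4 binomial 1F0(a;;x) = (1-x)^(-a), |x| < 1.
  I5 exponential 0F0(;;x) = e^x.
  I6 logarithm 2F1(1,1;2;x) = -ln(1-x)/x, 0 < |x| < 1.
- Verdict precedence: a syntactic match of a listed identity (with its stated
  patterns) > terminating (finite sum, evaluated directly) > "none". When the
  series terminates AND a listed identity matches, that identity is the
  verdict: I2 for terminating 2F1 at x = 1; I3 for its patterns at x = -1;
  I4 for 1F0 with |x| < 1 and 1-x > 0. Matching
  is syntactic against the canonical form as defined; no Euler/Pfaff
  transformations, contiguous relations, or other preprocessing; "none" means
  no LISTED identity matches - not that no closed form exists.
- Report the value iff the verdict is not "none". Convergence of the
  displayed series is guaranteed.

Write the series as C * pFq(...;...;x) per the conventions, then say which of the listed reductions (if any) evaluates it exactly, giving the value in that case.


This is 7/9 * 2F1(-1/2, 3; 1; -1/2) in reduced canonical form. Verdict: none. Every listed pattern misses the 2F1 form at -1/2, upper {-1/2, 3}.

First insight: with t_0 = 7/9, k + 1/2 divides numerator and denominator alike; C = 7/9, x = -1/2 after cancelling.
Adjacent-term ratio: r(k) = (-1/2) * (k-1/2) (k+3) / [(k+1) (k+1)] - rational in k, leading ratio (-1/2); with t_0 = 7/9, classification follows.


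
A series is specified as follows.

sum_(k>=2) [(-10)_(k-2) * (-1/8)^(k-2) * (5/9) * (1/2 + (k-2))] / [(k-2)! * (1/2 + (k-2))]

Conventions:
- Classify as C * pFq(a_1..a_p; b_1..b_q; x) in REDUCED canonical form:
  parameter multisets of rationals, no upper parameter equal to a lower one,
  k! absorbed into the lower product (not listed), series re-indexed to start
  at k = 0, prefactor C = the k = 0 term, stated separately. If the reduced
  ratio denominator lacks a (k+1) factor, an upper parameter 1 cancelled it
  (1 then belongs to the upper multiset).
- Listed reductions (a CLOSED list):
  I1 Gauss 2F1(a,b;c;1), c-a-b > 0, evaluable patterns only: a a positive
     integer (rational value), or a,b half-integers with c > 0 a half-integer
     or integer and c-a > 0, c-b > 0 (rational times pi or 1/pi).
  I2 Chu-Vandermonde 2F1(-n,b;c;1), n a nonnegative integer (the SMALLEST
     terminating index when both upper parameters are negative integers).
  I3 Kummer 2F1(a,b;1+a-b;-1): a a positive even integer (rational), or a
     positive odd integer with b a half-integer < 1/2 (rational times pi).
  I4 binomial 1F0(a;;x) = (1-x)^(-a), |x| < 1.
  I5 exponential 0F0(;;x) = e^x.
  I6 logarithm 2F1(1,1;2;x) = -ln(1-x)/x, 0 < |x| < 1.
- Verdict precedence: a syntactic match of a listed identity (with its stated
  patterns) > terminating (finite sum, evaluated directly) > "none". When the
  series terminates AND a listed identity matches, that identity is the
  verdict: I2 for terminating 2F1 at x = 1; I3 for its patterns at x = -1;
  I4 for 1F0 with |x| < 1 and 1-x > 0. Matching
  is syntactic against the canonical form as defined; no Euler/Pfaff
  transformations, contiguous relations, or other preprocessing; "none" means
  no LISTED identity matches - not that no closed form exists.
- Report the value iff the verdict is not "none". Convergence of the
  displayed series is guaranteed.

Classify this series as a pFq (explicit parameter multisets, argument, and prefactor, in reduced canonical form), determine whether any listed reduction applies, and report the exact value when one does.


First insight: t_0 = 5/9 here, and the factor k + 1/2 cancels (top and bottom), leaving prefactor 5/9.
Term ratio: r(k) = (-1/8) * (k-10) / [(k+1)] - rational; roots negated = parameters, x = (-1/8), C = 5/9.

x = -1/8 here; the reduced form reads 1F0, upper {-10}, lower {-}, C = 5/9. Verdict at x = -1/8: the I4 binomial reduction matches (the 1F0 binomial series: exponent 10, x = -1/8). Hence: 1937102445/1073741824.


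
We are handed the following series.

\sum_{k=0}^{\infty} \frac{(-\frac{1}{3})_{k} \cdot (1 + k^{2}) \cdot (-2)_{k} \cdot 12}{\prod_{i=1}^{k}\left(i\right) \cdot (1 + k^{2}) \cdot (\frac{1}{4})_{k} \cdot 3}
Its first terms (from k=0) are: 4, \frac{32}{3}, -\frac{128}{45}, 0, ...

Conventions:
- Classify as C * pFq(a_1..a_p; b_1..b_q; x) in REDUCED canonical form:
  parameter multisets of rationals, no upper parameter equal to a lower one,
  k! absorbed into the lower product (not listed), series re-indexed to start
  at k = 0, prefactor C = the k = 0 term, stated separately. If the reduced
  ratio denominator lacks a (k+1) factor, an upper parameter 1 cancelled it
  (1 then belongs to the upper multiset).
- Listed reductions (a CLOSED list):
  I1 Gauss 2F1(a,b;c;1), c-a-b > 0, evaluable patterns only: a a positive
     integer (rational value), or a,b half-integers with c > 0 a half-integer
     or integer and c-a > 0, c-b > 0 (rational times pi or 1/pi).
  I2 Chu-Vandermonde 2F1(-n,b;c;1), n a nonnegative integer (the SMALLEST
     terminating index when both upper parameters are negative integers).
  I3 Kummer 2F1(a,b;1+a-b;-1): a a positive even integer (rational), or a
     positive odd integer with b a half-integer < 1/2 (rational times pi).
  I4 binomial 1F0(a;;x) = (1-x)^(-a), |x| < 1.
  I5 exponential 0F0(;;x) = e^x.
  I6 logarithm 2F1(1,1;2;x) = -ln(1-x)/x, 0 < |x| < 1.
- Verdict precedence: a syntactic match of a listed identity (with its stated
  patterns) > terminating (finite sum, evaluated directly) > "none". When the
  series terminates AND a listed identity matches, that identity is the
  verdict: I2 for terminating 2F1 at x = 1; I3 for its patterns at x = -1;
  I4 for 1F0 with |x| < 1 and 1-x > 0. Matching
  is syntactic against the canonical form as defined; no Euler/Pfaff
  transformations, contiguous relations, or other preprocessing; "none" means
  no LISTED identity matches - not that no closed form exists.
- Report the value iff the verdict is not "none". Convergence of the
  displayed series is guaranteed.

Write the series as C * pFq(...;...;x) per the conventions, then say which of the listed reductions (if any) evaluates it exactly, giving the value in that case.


Key step: from the first term 4: the product of the first k integers (C = 4) is k!.
Ratio: r(k) = 1 * (k-2) (k-\frac{1}{3}) / [(k+\frac{1}{4}) (k+1)] ; factor over Q: parameters, x = 1, and C = 4.

This is 4 * 2F1(-2, -\frac{1}{3}; \frac{1}{4}; 1) in reduced canonical form. Verdict: this is Chu-Vandermonde (I2) (terminating 2F1 at x = 1 with n = 2, b = -1/3, c = \frac{1}{4}). Sum: \frac{532}{45}.


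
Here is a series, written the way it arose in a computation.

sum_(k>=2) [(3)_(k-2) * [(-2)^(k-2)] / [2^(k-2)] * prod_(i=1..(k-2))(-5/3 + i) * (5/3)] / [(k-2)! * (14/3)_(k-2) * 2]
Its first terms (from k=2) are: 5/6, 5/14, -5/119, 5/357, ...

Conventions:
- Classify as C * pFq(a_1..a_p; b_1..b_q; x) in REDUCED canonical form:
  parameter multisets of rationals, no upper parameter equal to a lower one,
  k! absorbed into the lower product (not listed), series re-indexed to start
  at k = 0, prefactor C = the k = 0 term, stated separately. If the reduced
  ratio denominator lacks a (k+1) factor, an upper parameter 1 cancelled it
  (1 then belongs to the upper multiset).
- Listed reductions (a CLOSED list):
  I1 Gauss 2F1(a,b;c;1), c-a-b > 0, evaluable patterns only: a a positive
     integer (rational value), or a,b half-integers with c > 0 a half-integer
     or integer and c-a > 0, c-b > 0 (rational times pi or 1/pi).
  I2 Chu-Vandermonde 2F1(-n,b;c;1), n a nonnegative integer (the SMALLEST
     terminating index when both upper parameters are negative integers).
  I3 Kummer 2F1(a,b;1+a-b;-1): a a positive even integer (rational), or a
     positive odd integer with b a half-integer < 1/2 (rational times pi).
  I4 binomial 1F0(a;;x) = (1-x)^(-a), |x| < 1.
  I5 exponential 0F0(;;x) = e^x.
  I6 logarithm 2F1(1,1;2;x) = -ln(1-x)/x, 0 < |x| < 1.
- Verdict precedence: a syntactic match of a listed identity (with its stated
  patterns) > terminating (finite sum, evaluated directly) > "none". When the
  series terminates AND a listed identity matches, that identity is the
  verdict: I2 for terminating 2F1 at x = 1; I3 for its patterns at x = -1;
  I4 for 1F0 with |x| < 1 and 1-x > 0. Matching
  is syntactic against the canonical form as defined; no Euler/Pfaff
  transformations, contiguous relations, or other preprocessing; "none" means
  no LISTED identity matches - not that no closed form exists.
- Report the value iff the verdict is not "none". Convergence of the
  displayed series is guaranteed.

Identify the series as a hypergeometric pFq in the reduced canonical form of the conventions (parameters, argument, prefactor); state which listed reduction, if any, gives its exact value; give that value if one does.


With C = 5/6: the canonical form is 2F1(-2/3, 3; 14/3; -1). Verdict: none - this 2F1 at x = -1 matches no listed pattern, and upper {-2/3, 3} holds no stopper.

Structural cue: from the first term 5/6: the two k-th powers (C = 5/6, x = -1) combine into one argument.
Ratio: r(k) = (-1) * (k-2/3) (k+3) / [(k+14/3) (k+1)] - rational; roots negated = parameters, x = (-1), C = 5/6.


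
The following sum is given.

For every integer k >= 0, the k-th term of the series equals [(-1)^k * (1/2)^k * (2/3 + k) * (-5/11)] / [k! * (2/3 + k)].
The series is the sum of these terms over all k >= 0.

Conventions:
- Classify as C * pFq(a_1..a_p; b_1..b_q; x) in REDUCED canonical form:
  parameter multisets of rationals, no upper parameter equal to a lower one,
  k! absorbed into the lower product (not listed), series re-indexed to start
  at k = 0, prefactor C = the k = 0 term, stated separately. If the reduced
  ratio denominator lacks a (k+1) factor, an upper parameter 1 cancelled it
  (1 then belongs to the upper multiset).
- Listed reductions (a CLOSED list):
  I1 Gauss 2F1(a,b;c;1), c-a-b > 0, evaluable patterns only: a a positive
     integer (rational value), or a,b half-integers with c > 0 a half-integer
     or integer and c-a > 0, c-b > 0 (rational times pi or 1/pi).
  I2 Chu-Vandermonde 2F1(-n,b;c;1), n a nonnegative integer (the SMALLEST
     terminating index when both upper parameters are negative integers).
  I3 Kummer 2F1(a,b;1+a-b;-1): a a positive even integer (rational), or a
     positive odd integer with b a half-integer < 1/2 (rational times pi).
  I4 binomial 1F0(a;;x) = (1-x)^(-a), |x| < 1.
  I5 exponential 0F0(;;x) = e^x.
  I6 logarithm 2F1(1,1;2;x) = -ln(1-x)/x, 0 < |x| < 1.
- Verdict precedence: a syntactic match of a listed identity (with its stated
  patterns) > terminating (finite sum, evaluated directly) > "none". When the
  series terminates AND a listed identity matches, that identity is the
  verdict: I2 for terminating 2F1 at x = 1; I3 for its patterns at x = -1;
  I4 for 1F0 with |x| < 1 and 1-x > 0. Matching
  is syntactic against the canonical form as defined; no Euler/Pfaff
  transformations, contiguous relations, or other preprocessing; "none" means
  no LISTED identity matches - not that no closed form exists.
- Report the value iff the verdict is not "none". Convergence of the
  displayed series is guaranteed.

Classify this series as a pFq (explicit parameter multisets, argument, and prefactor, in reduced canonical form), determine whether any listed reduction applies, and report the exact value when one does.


Prefactor -5/11, argument -1/2: 0F0 with upper {-} over lower {-}. Verdict: the exponential series (I5) fires (the 0F0 exponential series at x = -1/2). Its exact value is (-5/11) * e^(-1/2).

The tell: t_0 = -5/11 here, and k + 2/3 divides numerator and denominator alike; prefactor -5/11 after cancelling.
Ratio: r(k) = (-1/2) * 1 / [(k+1)] - rational; roots negated = parameters, x = (-1/2), C = -5/11.


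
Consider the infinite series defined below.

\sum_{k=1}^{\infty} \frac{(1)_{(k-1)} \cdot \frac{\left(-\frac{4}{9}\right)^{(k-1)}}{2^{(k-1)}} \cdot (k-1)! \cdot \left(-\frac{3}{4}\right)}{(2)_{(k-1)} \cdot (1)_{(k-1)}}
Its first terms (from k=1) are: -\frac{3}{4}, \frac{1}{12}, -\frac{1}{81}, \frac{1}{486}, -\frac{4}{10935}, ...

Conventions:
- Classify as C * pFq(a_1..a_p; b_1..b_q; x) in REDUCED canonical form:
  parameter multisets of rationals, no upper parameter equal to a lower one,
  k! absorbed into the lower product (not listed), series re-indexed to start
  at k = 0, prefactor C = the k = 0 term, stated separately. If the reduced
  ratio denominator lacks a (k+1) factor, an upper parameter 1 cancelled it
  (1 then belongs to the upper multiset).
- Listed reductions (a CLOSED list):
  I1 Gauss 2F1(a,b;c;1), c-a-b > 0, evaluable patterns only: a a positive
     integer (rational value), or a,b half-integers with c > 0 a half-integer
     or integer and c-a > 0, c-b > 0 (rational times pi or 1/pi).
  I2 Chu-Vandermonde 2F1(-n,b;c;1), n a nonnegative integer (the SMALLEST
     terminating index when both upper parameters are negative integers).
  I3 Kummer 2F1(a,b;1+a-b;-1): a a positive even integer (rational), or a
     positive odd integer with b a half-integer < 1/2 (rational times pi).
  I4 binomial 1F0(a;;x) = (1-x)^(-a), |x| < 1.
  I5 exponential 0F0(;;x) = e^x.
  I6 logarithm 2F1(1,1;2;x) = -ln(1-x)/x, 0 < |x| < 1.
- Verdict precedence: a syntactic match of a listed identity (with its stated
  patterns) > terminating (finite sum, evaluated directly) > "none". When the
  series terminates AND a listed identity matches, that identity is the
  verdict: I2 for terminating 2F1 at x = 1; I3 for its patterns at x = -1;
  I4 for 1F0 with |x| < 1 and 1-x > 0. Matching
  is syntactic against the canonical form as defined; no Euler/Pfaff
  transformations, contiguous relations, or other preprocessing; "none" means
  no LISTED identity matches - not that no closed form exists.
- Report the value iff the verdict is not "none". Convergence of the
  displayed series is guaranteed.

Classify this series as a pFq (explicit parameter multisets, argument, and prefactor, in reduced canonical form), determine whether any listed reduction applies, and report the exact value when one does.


First insight: t_0 = -\frac{3}{4} here, and (1)_k (C = -3/4, x = -2/9) is k! itself.
Step ratio: r(k) = -\frac{2}{9} * (k+1) (k+1) / [(k+2) (k+1)] - rational in k, leading ratio -\frac{2}{9}; with t_0 = -\frac{3}{4}, classification follows.

At argument -\frac{2}{9}: a 2F1 with upper {1, 1}, lower {2}, scaled by C = -\frac{3}{4}. Verdict at x = -\frac{2}{9}: the I6 logarithm reduction matches (the logarithm: parameters (1,1;2), x = -\frac{2}{9}). Value: \left(-\frac{27}{8}\right) \cdot \ln\left(\frac{11}{9}\right).


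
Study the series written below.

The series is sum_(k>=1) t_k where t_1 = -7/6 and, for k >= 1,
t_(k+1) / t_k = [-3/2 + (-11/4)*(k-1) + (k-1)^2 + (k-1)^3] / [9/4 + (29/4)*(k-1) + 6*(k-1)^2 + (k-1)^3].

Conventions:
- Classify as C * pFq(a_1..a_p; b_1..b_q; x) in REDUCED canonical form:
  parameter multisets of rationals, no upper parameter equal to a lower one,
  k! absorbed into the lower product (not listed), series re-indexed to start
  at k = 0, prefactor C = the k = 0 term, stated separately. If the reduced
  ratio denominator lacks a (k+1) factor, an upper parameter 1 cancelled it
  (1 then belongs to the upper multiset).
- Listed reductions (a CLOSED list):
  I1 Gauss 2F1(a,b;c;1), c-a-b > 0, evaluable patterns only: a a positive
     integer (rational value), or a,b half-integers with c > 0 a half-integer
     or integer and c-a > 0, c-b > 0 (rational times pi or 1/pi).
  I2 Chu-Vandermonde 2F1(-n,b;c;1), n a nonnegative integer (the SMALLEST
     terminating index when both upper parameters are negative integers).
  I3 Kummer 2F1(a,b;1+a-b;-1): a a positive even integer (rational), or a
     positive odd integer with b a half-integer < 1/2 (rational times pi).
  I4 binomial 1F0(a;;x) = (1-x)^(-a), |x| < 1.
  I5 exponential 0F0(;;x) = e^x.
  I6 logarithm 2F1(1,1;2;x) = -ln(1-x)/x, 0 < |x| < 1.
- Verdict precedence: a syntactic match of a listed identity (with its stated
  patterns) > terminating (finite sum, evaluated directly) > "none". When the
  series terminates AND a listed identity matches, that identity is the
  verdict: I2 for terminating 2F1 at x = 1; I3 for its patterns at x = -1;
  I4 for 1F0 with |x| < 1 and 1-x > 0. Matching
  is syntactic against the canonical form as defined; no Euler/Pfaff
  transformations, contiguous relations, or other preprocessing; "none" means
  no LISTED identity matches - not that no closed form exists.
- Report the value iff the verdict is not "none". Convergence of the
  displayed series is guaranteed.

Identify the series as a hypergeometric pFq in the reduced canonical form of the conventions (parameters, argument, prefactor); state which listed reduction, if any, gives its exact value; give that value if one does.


x = 1 here; the reduced form reads 2F1, upper {-3/2, 2}, lower {9/2}, C = -7/6. Verdict: the Gauss summation I1 applies (x = 1: the Gamma ratio telescopes since c-a-b = 4 > 0 and a = 2 in Z>0). Exact value: -49/96.

Key step: from the first term -7/6: the ratio is unreduced: k + 1/2 divides both sides (C = -7/6, x = 1).
Consecutive-term ratio: r(k) = 1 * (k-3/2) (k+2) / [(k+9/2) (k+1)] - poly over poly, x = 1 from leading terms; C = -7/6 at k = 0.


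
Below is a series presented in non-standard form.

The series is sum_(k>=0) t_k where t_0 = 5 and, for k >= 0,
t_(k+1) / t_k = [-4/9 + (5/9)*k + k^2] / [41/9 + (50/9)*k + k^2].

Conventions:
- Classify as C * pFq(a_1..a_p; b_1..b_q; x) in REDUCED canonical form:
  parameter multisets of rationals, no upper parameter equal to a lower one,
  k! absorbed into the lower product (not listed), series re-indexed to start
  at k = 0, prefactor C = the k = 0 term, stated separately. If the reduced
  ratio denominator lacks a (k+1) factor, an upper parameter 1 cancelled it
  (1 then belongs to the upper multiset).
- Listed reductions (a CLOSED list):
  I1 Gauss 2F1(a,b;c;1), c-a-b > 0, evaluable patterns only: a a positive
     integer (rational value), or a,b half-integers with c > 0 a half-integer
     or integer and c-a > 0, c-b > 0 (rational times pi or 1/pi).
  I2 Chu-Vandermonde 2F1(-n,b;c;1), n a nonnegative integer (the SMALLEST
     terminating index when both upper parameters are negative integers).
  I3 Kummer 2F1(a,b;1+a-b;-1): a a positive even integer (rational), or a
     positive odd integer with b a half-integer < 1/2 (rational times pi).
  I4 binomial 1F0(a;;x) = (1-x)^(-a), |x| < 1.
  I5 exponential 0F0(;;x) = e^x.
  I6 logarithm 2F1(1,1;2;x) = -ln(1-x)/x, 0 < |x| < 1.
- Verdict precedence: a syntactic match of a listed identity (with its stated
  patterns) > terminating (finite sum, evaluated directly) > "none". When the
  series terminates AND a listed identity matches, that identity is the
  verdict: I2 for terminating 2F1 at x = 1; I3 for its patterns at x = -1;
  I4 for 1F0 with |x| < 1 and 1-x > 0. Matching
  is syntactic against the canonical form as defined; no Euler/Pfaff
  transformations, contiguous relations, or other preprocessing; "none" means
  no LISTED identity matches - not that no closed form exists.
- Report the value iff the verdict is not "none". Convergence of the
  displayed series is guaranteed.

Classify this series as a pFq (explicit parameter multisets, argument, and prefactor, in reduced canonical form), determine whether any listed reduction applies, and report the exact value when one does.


Reduced: x = 1, 2F1, upper = {-4/9, 1}, lower = {41/9}, C = 5. Verdict: this is Gauss's theorem (I1) (x = 1: the Gamma ratio telescopes since c-a-b = 4 > 0 and a = 1 in Z>0). Exact value: 40/9.

Structural cue: t_0 = 5 here, and factor the ratio over Q (prefactor 5): negated roots = parameters.
Ratio: r(k) = 1 * (k-4/9) (k+1) / [(k+41/9) (k+1)] ; factor over Q: parameters, x = 1, and C = 5.


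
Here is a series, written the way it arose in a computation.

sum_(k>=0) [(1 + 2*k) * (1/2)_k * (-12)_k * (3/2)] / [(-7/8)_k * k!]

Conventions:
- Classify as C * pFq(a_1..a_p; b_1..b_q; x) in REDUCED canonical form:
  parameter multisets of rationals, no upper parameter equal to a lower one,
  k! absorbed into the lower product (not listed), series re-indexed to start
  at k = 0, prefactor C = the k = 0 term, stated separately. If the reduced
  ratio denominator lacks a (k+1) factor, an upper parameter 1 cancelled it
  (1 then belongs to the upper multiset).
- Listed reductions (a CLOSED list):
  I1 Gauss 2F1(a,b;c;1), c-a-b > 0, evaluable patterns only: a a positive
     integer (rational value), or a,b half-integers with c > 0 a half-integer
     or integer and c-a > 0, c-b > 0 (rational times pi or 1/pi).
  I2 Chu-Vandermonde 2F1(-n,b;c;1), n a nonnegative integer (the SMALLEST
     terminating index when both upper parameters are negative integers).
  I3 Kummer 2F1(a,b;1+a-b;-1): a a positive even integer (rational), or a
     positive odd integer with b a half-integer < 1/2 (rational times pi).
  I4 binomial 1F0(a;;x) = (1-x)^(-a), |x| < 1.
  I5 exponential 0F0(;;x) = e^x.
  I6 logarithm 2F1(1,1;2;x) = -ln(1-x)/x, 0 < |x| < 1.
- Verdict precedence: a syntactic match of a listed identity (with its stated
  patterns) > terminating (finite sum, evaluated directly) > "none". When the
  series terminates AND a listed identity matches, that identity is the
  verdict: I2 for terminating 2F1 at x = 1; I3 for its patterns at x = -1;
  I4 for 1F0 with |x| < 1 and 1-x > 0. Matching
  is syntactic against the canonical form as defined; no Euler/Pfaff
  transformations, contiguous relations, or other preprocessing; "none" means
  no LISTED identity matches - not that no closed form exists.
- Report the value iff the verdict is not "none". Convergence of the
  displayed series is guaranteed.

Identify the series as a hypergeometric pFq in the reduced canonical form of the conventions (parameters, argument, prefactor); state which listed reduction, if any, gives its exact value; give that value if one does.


Key observation: from the first term 3/2: the (2k+1) factor (prefactor 3/2) shifts (1/2)_k to (3/2)_k.
Consecutive-term ratio: r(k) = 1 * (k-12) (k+3/2) / [(k-7/8) (k+1)] ; factor over Q: parameters, x = 1, and C = 3/2.

x = 1 here; the reduced form reads 2F1, upper {-12, 3/2}, lower {-7/8}, C = 3/2. Verdict: Chu-Vandermonde (I2) matches (terminating 2F1 at x = 1 with n = 12, b = 3/2, c = -7/8). Hence: 79787207/224385210.


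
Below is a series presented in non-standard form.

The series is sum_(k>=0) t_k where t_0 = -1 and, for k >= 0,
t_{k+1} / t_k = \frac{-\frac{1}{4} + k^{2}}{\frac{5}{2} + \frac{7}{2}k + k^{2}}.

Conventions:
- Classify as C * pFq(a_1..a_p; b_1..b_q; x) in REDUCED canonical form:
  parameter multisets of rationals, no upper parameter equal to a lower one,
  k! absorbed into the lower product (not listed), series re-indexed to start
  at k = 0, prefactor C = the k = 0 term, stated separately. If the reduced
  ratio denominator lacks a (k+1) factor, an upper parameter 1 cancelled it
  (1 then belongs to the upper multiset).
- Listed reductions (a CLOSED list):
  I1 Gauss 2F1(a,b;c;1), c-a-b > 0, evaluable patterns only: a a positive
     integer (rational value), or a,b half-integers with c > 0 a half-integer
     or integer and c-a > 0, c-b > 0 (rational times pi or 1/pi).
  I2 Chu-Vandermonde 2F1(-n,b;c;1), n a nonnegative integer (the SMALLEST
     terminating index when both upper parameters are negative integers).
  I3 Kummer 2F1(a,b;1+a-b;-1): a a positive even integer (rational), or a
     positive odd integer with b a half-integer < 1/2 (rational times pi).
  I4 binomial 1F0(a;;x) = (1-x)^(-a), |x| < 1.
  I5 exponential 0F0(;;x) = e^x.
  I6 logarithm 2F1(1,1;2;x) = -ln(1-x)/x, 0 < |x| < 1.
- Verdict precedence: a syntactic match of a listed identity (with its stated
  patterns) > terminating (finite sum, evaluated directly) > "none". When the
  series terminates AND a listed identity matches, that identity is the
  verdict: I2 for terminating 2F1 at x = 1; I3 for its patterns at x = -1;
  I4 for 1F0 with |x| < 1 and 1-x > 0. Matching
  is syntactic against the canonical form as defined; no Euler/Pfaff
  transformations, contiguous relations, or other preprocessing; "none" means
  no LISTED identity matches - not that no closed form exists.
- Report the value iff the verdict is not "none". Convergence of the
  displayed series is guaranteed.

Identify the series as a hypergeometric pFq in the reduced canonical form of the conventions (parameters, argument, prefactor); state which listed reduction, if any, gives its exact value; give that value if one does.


At argument 1: a 2F1 with upper {-\frac{1}{2}, \frac{1}{2}}, lower {\frac{5}{2}}, scaled by C = -1. Verdict: Gauss (I1, half-integer pattern) matches (x = 1; upper {-\frac{1}{2}, \frac{1}{2}} half-integers, c = \frac{5}{2} in the evaluable pattern). Value: \left(-\frac{9}{32}\right) \cdot \pi.

Structural cue: t_0 being -1, roots of the ratio polynomials (prefactor -1) are the negated parameters.
Step ratio: r(k) = 1 * (k-\frac{1}{2}) (k+\frac{1}{2}) / [(k+\frac{5}{2}) (k+1)] ; factor over Q: parameters, x = 1, and C = -1.


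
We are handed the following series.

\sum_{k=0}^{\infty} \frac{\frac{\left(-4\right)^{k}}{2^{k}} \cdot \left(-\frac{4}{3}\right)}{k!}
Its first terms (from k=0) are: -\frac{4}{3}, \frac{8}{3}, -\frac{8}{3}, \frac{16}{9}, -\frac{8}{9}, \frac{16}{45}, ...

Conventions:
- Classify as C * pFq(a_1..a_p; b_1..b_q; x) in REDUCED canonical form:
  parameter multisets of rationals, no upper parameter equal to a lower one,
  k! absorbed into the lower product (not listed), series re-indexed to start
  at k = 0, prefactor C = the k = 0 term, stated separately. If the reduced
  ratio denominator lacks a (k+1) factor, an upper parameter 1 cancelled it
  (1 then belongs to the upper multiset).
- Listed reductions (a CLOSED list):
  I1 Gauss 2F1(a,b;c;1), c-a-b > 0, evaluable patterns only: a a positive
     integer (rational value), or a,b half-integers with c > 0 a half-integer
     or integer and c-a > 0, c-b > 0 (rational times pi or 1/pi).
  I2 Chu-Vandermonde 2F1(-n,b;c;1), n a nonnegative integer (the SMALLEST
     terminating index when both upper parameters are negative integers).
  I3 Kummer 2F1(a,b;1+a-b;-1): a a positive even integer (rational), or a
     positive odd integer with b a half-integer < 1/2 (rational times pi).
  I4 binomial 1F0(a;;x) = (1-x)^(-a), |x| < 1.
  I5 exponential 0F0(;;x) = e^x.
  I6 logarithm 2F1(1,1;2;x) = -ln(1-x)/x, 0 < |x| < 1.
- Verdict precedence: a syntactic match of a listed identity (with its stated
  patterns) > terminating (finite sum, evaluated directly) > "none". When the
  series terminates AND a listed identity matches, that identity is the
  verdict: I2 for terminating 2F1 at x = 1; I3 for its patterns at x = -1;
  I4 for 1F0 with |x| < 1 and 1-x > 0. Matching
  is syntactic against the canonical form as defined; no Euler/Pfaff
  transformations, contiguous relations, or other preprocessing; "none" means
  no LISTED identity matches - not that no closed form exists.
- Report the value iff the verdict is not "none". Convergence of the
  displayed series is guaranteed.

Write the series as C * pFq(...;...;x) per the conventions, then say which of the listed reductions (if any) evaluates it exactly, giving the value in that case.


Prefactor -\frac{4}{3}, argument -2: 0F0 with upper {-} over lower {-}. Verdict: the exponential series (I5) applies (the 0F0 exponential series at x = -2). Value: \left(-\frac{4}{3}\right) \cdot e^{-2}.

First insight: x = -2 and the two k-th powers (C = -4/3) combine into one argument.
Step ratio: r(k) = -2 * 1 / [(k+1)] - rational; roots negated = parameters, x = -2, C = -\frac{4}{3}.


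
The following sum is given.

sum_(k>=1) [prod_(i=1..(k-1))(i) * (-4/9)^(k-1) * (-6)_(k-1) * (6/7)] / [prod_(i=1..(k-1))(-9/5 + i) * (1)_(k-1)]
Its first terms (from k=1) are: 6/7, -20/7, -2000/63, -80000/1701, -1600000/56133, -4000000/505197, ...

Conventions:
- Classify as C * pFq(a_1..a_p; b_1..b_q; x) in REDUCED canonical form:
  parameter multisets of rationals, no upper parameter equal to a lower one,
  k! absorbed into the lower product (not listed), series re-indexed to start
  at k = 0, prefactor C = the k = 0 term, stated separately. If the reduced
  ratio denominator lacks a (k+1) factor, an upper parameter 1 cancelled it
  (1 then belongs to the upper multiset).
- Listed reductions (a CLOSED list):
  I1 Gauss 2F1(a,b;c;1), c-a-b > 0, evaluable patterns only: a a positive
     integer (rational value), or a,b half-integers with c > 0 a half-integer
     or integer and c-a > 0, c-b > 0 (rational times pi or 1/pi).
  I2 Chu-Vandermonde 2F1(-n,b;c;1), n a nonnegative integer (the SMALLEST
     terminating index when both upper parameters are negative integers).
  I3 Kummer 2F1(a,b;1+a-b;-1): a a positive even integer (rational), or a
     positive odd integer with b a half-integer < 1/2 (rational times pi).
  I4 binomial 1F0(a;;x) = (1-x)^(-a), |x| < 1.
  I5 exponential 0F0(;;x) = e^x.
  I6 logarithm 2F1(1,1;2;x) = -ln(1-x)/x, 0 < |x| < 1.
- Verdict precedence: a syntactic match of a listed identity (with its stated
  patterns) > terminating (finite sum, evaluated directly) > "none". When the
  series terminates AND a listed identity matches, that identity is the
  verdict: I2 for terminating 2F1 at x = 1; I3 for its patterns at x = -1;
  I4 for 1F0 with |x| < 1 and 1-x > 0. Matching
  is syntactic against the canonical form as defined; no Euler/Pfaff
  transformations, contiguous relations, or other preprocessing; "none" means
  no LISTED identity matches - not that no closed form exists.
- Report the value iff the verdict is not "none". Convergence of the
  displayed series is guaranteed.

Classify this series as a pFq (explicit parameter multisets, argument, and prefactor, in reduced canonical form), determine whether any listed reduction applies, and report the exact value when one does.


Structural cue: from the first term 6/7: the running product (prefactor 6/7) telescopes to a rising factorial.
Term ratio: r(k) = (-4/9) * (k-6) (k+1) / [(k-4/5) (k+1)] - rational in k. x = (-4/9); t_0 = 6/7; negate the roots.

Reduced: x = -4/9, 2F1, upper = {-6, 1}, lower = {-4/5}, C = 6/7. Verdict: terminating (-6 upstairs). 7 nonzero terms in all; added directly. Sum: -11270386466/95482233.


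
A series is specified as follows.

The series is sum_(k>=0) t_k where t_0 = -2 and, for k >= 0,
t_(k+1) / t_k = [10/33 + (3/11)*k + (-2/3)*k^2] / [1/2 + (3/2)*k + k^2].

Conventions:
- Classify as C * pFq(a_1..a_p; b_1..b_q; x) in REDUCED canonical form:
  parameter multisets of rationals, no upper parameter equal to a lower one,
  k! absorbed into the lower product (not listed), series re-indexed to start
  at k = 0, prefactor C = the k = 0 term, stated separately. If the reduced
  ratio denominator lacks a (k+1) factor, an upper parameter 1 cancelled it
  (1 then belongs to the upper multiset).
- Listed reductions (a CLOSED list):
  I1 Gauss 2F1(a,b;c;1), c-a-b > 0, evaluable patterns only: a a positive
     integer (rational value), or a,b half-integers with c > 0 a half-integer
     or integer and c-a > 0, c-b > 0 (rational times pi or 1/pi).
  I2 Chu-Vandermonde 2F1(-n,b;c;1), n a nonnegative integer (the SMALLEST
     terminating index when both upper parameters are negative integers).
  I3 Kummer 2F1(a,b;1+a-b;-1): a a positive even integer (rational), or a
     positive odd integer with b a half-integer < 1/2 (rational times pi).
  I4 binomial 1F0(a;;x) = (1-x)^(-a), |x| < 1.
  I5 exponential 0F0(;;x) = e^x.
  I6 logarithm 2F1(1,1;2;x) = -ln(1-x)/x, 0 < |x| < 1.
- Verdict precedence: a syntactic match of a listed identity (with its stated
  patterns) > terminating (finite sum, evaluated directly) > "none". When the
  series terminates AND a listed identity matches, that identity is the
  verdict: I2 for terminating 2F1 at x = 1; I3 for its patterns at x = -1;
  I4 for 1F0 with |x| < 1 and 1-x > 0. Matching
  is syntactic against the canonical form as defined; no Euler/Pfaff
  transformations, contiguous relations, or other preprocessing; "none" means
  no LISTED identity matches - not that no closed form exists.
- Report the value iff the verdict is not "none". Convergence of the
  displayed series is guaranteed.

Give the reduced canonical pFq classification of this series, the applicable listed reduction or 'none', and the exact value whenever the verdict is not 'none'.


Classification (C = -2): 1F0 with upper {-10/11}, lower {-}, argument x = -2/3. Verdict: the I4 binomial reduction fires (the 1F0 binomial series: exponent 10/11, x = -2/3). Sum: (-2) * (5/3)^(10/11).

The tell: t_0 being -2, cancel k + 1/2 from the displayed ratio first; then C = -2, x = -2/3.
Step ratio: r(k) = (-2/3) * (k-10/11) / [(k+1)] ; factor over Q: parameters, x = (-2/3), and C = -2.


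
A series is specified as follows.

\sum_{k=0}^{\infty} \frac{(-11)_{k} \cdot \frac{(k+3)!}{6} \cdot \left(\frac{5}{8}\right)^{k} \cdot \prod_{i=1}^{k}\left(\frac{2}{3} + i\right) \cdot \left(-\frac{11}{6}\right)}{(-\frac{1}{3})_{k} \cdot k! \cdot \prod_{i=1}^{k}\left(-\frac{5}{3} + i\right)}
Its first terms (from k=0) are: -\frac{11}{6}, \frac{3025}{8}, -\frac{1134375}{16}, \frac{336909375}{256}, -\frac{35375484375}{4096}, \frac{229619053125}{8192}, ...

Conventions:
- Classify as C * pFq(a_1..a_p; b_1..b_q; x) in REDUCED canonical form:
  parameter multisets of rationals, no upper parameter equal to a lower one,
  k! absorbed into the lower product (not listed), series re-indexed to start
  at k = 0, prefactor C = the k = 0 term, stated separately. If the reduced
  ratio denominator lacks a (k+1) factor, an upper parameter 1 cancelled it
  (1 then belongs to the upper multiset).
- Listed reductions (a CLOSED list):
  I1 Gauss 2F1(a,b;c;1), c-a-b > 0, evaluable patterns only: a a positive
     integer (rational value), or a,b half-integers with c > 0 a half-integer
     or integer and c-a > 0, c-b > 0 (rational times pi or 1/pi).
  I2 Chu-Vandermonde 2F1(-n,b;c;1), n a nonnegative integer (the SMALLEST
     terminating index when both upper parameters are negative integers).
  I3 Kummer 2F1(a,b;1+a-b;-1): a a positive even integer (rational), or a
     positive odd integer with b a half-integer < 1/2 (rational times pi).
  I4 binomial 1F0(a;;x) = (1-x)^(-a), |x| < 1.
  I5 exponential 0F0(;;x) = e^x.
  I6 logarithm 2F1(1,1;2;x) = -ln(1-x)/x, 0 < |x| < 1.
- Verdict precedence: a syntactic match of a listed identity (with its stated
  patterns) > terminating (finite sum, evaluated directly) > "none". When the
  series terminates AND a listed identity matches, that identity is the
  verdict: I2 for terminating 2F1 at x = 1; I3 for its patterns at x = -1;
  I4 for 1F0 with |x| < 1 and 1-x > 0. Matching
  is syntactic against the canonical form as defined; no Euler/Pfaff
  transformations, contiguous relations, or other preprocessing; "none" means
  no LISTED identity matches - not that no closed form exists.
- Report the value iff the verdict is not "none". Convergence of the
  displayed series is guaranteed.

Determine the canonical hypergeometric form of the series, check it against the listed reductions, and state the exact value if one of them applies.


This is -\frac{11}{6} * 3F2(-11, \frac{5}{3}, 4; -\frac{2}{3}, -\frac{1}{3}; \frac{5}{8}) in reduced canonical form. Verdict: terminating - upper parameter -11 makes this a finite sum (last index 11), evaluated exactly. Value: -\frac{353175721316033}{1591285383168}.

Structural cue: t_0 being -\frac{11}{6}, the factorial ratio (C = -11/6, x = 5/8) (k+a-1)!/(a-1)! is a rising factorial (a)_k.
Ratio: r(k) = \frac{5}{8} * (k-11) (k+\frac{5}{3}) (k+4) / [(k-\frac{2}{3}) (k-\frac{1}{3}) (k+1)] - rational in k, leading ratio \frac{5}{8}; with t_0 = -\frac{11}{6}, classification follows.


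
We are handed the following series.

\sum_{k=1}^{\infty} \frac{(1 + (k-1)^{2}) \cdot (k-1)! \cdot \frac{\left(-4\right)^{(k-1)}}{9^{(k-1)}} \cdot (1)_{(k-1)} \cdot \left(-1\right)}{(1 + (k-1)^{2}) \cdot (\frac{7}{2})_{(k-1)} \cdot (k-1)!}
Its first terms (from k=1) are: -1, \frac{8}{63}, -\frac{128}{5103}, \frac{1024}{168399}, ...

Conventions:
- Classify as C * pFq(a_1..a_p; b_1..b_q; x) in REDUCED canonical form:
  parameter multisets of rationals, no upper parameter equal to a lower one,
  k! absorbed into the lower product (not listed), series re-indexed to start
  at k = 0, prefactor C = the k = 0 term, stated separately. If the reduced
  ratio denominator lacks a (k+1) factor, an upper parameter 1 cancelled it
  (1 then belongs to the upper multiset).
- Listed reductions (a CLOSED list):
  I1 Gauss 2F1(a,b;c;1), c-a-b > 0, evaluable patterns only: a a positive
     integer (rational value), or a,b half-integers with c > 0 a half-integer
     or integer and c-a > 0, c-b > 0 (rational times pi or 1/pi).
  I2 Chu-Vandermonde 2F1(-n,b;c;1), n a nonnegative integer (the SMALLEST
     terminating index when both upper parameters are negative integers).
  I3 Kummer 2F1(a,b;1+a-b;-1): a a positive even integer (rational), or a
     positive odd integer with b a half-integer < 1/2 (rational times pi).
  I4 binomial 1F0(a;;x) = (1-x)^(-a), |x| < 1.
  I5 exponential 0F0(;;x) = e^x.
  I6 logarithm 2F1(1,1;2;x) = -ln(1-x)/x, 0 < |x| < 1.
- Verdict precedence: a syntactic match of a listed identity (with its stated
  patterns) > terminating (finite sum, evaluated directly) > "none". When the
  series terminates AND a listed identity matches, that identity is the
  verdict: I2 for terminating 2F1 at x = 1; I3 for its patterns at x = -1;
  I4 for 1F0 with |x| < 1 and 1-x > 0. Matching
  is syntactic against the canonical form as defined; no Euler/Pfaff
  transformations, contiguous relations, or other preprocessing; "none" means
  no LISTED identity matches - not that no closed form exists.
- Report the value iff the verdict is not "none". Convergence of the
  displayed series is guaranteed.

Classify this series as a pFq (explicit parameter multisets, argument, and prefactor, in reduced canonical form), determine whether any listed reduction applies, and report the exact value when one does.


This is -1 * 2F1(1, 1; \frac{7}{2}; -\frac{4}{9}) in reduced canonical form. Verdict: none - at argument -\frac{4}{9} the multisets {1, 1} ; {\frac{7}{2}} match no listed identity.

Key observation: t_0 = -1 here, and the two geometric factors (C = -1) combine into one argument.
Term ratio: r(k) = -\frac{4}{9} * (k+1) (k+1) / [(k+\frac{7}{2}) (k+1)] - poly over poly, x = -\frac{4}{9} from leading terms; C = -1 at k = 0.
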